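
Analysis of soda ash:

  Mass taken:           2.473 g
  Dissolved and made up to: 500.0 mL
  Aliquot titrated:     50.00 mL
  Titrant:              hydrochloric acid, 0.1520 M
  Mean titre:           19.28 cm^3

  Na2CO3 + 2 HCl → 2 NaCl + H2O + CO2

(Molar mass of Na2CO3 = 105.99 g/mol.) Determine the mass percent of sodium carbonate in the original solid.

n(HCl) per titration = 0.01928 × 0.1520 = 2.931 × 10^-3 mol
From the 1:2 ratio, n(Na2CO3) in each aliquot = 1/2 × 2.931 × 10^-3 = 1.465 × 10^-3 mol
n(Na2CO3) in the whole flask = 1.465 × 10^-3 × 500.0/50.00 = 0.01465 mol
mass of Na2CO3 = 0.01465 × 105.99 = 1.553 g
% Na2CO3 = 1.553 / 2.473 × 100 = 62.80 %

62.80 %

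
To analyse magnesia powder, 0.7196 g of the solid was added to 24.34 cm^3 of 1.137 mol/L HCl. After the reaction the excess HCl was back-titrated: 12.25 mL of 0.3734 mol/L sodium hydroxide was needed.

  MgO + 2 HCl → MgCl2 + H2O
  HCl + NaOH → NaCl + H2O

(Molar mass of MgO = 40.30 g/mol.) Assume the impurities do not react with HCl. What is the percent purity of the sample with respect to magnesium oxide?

64.69 %

n(HCl) added = 0.02434 × 1.137 = 0.02767 mol
n(NaOH) used in back-titration = 0.01225 × 0.3734 = 4.574 × 10^-3 mol
n(HCl) left over = 4.574 × 10^-3 mol (1:1 ratio)
n(HCl) consumed by analyte = 0.02767 − 4.574 × 10^-3 = 0.02310 mol
From the 1:2 ratio, n(MgO) = 1/2 × 0.02310 = 0.01155 mol
mass of MgO = 0.01155 × 40.30 = 0.4655 g
% MgO = 0.4655 / 0.7196 × 100 = 64.69 %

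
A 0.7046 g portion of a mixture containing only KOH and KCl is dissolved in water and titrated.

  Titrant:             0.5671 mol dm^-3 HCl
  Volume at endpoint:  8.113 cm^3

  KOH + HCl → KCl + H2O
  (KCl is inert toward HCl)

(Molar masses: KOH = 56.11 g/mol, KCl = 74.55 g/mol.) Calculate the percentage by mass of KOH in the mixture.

36.64 %

n(HCl) = 0.008113 × 0.5671 = 4.601 × 10^-3 mol
Let x = n(KOH), y = n(KCl).
Titrant: 1x = 4.601 × 10^-3;  mass: 56.11x + 74.55y = 0.7046
Solving, x = 4.601 × 10^-3 mol, y = 5.989 × 10^-3 mol
mass of KOH = 4.601 × 10^-3 × 56.11 = 0.2582 g
% KOH = 0.2582 / 0.7046 × 100 = 36.64 %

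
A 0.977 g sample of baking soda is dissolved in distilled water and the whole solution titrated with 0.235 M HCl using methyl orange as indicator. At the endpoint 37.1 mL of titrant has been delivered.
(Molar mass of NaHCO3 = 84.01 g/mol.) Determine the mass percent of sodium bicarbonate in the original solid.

75.0 %

NaHCO3 + HCl → NaCl + H2O + CO2
n(HCl) = 0.0371 L × 0.235 mol/L = 8.72 × 10^-3 mol
n(NaHCO3) = 8.72 × 10^-3 mol (1:1 ratio)
mass of NaHCO3 = 8.72 × 10^-3 × 84.01 g/mol = 0.732 g
% NaHCO3 = 0.732 / 0.977 × 100 = 75.0 %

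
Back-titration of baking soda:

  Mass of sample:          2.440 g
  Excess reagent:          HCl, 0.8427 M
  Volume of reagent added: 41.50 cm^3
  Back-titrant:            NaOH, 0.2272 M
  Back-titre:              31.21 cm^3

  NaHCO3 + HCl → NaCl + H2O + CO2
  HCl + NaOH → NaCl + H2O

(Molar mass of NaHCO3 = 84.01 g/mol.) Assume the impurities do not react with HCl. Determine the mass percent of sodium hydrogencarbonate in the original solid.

n(HCl) added = 0.04150 × 0.8427 = 0.03497 mol
n(NaOH) used in back-titration = 0.03121 × 0.2272 = 7.091 × 10^-3 mol
n(HCl) left over = 7.091 × 10^-3 mol (1:1 ratio)
n(HCl) consumed by analyte = 0.03497 − 7.091 × 10^-3 = 0.02788 mol
n(NaHCO3) = 0.02788 mol (1:1 ratio)
mass of NaHCO3 = 0.02788 × 84.01 = 2.342 g
% NaHCO3 = 2.342 / 2.440 × 100 = 96.00 %

96.00 %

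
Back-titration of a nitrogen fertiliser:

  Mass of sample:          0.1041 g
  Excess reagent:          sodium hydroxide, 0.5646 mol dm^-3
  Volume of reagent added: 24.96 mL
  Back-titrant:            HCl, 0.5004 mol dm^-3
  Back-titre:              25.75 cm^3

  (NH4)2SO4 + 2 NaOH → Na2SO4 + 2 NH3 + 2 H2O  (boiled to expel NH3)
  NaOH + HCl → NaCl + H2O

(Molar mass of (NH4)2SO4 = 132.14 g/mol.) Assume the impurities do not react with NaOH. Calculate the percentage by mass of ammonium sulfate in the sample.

n(NaOH) added = 0.02496 × 0.5646 = 0.01409 mol
n(HCl) used in back-titration = 0.02575 × 0.5004 = 0.01289 mol
n(NaOH) left over = 0.01289 mol (1:1 ratio)
n(NaOH) consumed by analyte = 0.01409 − 0.01289 = 1.207 × 10^-3 mol
From the 1:2 ratio, n((NH4)2SO4) = 1/2 × 1.207 × 10^-3 = 6.036 × 10^-4 mol
mass of (NH4)2SO4 = 6.036 × 10^-4 × 132.14 = 0.07975 g
% (NH4)2SO4 = 0.07975 / 0.1041 × 100 = 76.61 %

76.61 %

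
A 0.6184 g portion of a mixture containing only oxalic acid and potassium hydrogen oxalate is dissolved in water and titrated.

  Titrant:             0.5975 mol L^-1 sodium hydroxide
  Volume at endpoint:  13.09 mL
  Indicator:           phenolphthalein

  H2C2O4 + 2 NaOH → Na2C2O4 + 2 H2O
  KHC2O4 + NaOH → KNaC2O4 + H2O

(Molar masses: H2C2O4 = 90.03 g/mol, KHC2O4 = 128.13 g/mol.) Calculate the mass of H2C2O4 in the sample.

n(NaOH) = 0.01309 × 0.5975 = 7.821 × 10^-3 mol
Let x = n(H2C2O4), y = n(KHC2O4).
Titrant: 2x + 1y = 7.821 × 10^-3;  mass: 90.03x + 128.13y = 0.6184
Solving, x = 2.308 × 10^-3 mol, y = 3.204 × 10^-3 mol
mass of H2C2O4 = 2.308 × 10^-3 × 90.03 = 0.2078 g

0.2078 g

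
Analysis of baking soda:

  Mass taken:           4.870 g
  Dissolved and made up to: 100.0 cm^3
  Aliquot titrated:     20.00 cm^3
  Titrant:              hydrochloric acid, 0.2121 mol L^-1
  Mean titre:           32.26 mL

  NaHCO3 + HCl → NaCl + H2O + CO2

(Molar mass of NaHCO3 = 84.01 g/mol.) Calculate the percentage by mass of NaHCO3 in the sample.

n(HCl) per titration = 0.03226 × 0.2121 = 6.842 × 10^-3 mol
n(NaHCO3) in each aliquot = 6.842 × 10^-3 mol (1:1 ratio)
n(NaHCO3) in the whole flask = 6.842 × 10^-3 × 100.0/20.00 = 0.03421 mol
mass of NaHCO3 = 0.03421 × 84.01 = 2.874 g
% NaHCO3 = 2.874 / 4.870 × 100 = 59.02 %

59.02 %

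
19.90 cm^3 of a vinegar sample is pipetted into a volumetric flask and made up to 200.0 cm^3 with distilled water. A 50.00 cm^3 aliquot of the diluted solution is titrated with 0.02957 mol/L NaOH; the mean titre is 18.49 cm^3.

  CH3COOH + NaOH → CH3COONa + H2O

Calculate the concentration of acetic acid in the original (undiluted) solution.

n(NaOH) = 0.01849 × 0.02957 = 5.467 × 10^-4 mol
n(CH3COOH) in the aliquot = 5.467 × 10^-4 mol (1:1 ratio)
[CH3COOH]_dilute = 5.467 × 10^-4 / 0.05000 = 0.01093 mol/L
Dilution factor = 200.0 / 19.90 = 10.05
[CH3COOH]_stock = 0.01093 × 10.05 = 0.1099 mol/L

0.1099 mol/L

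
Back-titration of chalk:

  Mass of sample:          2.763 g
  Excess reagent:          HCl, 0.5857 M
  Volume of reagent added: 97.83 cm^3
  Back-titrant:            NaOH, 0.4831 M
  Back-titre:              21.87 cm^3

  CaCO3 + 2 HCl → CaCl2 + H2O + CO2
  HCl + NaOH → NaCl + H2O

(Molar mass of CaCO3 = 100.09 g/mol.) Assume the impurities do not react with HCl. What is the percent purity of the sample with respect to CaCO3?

n(HCl) added = 0.09783 × 0.5857 = 0.05730 mol
n(NaOH) used in back-titration = 0.02187 × 0.4831 = 0.01057 mol
n(HCl) left over = 0.01057 mol (1:1 ratio)
n(HCl) consumed by analyte = 0.05730 − 0.01057 = 0.04673 mol
From the 1:2 ratio, n(CaCO3) = 1/2 × 0.04673 = 0.02337 mol
mass of CaCO3 = 0.02337 × 100.09 = 2.339 g
% CaCO3 = 2.339 / 2.763 × 100 = 84.65 %

84.65 %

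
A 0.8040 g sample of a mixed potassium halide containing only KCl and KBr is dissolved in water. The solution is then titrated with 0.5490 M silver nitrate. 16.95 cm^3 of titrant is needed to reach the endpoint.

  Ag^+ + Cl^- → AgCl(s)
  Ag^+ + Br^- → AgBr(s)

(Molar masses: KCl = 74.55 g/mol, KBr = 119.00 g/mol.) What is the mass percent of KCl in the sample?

n(AgNO3) = 0.01695 × 0.5490 = 9.306 × 10^-3 mol
Let x = n(KCl), y = n(KBr).
Titrant: 1x + 1y = 9.306 × 10^-3;  mass: 74.55x + 119.00y = 0.8040
Solving, x = 6.825 × 10^-3 mol, y = 2.481 × 10^-3 mol
mass of KCl = 6.825 × 10^-3 × 74.55 = 0.5088 g
% KCl = 0.5088 / 0.8040 × 100 = 63.28 %

63.28 %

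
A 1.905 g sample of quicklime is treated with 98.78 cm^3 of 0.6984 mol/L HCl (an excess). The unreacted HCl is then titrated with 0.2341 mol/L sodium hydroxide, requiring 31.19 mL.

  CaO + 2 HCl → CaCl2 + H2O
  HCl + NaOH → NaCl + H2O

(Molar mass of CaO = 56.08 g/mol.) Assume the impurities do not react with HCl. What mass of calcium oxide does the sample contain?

n(HCl) added = 0.09878 × 0.6984 = 0.06899 mol
n(NaOH) used in back-titration = 0.03119 × 0.2341 = 7.302 × 10^-3 mol
n(HCl) left over = 7.302 × 10^-3 mol (1:1 ratio)
n(HCl) consumed by analyte = 0.06899 − 7.302 × 10^-3 = 0.06169 mol
From the 1:2 ratio, n(CaO) = 1/2 × 0.06169 = 0.03084 mol
mass of CaO = 0.03084 × 56.08 = 1.730 g

1.730 g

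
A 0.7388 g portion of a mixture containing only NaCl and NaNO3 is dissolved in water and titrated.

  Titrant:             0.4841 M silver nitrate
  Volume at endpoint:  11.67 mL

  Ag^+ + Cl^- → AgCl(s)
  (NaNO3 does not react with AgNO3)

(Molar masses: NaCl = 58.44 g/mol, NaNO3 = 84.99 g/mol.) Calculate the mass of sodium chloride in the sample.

0.3302 g

n(AgNO3) = 0.01167 × 0.4841 = 5.649 × 10^-3 mol
Let x = n(NaCl), y = n(NaNO3).
Titrant: 1x = 5.649 × 10^-3;  mass: 58.44x + 84.99y = 0.7388
Solving, x = 5.649 × 10^-3 mol, y = 4.808 × 10^-3 mol
mass of NaCl = 5.649 × 10^-3 × 58.44 = 0.3302 g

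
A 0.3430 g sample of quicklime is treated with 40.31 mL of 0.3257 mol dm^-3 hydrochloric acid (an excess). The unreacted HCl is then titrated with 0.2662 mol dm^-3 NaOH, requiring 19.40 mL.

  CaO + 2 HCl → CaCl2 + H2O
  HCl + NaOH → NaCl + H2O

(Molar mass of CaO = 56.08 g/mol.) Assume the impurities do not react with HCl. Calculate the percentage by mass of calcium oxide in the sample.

n(HCl) added = 0.04031 × 0.3257 = 0.01313 mol
n(NaOH) used in back-titration = 0.01940 × 0.2662 = 5.164 × 10^-3 mol
n(HCl) left over = 5.164 × 10^-3 mol (1:1 ratio)
n(HCl) consumed by analyte = 0.01313 − 5.164 × 10^-3 = 7.965 × 10^-3 mol
From the 1:2 ratio, n(CaO) = 1/2 × 7.965 × 10^-3 = 3.982 × 10^-3 mol
mass of CaO = 3.982 × 10^-3 × 56.08 = 0.2233 g
% CaO = 0.2233 / 0.3430 × 100 = 65.11 %

65.11 %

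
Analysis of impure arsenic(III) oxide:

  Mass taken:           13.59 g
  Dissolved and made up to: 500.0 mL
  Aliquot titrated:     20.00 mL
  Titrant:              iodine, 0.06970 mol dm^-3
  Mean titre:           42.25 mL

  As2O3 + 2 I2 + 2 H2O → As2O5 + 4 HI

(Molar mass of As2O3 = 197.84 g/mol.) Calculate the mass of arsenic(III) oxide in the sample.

n(I2) per titration = 0.04225 × 0.06970 = 2.945 × 10^-3 mol
From the 1:2 ratio, n(As2O3) in each aliquot = 1/2 × 2.945 × 10^-3 = 1.472 × 10^-3 mol
n(As2O3) in the whole flask = 1.472 × 10^-3 × 500.0/20.00 = 0.03681 mol
mass of As2O3 = 0.03681 × 197.84 = 7.283 g

7.283 g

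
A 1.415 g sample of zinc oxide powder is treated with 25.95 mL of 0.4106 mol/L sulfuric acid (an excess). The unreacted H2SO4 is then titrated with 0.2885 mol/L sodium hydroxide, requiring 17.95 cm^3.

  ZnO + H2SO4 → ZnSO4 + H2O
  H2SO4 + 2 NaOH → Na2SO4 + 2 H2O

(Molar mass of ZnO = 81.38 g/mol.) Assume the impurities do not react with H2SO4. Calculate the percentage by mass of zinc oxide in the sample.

n(H2SO4) added = 0.02595 × 0.4106 = 0.01066 mol
n(NaOH) used in back-titration = 0.01795 × 0.2885 = 5.179 × 10^-3 mol
From the 1:2 ratio, n(H2SO4) left over = 1/2 × 5.179 × 10^-3 = 2.589 × 10^-3 mol
n(H2SO4) consumed by analyte = 0.01066 − 2.589 × 10^-3 = 8.066 × 10^-3 mol
n(ZnO) = 8.066 × 10^-3 mol (1:1 ratio)
mass of ZnO = 8.066 × 10^-3 × 81.38 = 0.6564 g
% ZnO = 0.6564 / 1.415 × 100 = 46.39 %

46.39 %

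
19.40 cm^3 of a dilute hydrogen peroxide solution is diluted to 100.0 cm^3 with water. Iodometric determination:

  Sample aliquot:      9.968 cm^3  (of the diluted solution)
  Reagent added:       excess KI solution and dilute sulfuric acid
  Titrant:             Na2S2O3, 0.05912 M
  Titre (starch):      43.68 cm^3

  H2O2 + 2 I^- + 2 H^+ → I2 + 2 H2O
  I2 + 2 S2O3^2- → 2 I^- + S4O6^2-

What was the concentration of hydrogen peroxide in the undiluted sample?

n(S2O3^2-) = 0.04368 × 0.05912 = 2.582 × 10^-3 mol
n(I2) = n(S2O3^2-)/2 = 1.291 × 10^-3 mol
n(H2O2) in the aliquot = 1.291 × 10^-3 mol (1:1 ratio)
[H2O2]_dilute = 1.291 × 10^-3 / 0.009968 = 0.1295 mol/L
[H2O2]_original = 0.1295 × 100.0/19.40 = 0.6677 mol/L

0.6677 M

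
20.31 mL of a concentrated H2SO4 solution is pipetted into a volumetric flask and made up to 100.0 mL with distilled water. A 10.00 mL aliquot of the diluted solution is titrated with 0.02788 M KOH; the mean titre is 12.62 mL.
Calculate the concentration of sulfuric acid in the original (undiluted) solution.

H2SO4 + 2 KOH → K2SO4 + 2 H2O
n(KOH) = 0.01262 × 0.02788 = 3.518 × 10^-4 mol
From the 1:2 ratio, n(H2SO4) in the aliquot = 1/2 × 3.518 × 10^-4 = 1.759 × 10^-4 mol
[H2SO4]_dilute = 1.759 × 10^-4 / 0.01000 = 0.01759 mol/L
Dilution factor = 100.0 / 20.31 = 4.924
[H2SO4]_stock = 0.01759 × 4.924 = 0.08662 mol/L

0.08662 M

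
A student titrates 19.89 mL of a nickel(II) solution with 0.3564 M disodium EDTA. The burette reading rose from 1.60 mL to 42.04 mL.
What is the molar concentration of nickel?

Ni^2+ + EDTA^4- → [Ni(EDTA)]^2-
n(EDTA) = 0.04044 L × 0.3564 mol/L = 0.01441 mol
n(Ni2+) = 0.01441 mol (1:1 mole ratio)
[Ni2+] = 0.01441 mol / 0.01989 L = 0.7246 mol/L

0.7246 M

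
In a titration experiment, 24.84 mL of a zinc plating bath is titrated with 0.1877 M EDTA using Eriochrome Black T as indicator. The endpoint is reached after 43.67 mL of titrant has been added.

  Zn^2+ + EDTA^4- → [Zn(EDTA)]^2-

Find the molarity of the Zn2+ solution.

n(EDTA) = 0.04367 L × 0.1877 mol/L = 8.197 × 10^-3 mol
n(Zn2+) = 8.197 × 10^-3 mol (1:1 mole ratio)
[Zn2+] = 8.197 × 10^-3 mol / 0.02484 L = 0.3300 mol/L

0.3300 M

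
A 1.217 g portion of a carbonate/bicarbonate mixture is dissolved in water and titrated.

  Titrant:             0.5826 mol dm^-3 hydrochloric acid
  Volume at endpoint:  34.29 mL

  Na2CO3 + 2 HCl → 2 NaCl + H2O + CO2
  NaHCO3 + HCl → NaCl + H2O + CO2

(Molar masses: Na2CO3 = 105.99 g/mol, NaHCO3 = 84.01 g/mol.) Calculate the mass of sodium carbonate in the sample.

n(HCl) = 0.03429 × 0.5826 = 0.01998 mol
Let x = n(Na2CO3), y = n(NaHCO3).
Titrant: 2x + 1y = 0.01998;  mass: 105.99x + 84.01y = 1.217
Solving, x = 7.437 × 10^-3 mol, y = 5.104 × 10^-3 mol
mass of Na2CO3 = 7.437 × 10^-3 × 105.99 = 0.7882 g

0.7882 g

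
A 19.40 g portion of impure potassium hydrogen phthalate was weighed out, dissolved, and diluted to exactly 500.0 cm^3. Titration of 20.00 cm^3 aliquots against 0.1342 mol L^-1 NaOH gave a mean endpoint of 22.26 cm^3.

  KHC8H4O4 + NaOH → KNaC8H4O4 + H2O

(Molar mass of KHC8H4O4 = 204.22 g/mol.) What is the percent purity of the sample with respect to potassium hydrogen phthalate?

78.62 %

n(NaOH) per titration = 0.02226 × 0.1342 = 2.987 × 10^-3 mol
n(KHC8H4O4) in each aliquot = 2.987 × 10^-3 mol (1:1 ratio)
n(KHC8H4O4) in the whole flask = 2.987 × 10^-3 × 500.0/20.00 = 0.07468 mol
mass of KHC8H4O4 = 0.07468 × 204.22 = 15.25 g
% KHC8H4O4 = 15.25 / 19.40 × 100 = 78.62 %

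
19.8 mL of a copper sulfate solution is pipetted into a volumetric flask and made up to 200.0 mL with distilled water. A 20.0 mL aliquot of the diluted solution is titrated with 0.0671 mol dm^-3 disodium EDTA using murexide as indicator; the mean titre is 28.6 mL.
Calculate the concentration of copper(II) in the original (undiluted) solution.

0.969 mol/L

Cu^2+ + EDTA^4- → [Cu(EDTA)]^2-
n(EDTA) = 0.0286 × 0.0671 = 1.92 × 10^-3 mol
n(Cu2+) in the aliquot = 1.92 × 10^-3 mol (1:1 ratio)
[Cu2+]_dilute = 1.92 × 10^-3 / 0.0200 = 0.0960 mol/L
Dilution factor = 200.0 / 19.8 = 10.10
[Cu2+]_stock = 0.0960 × 10.10 = 0.969 mol/L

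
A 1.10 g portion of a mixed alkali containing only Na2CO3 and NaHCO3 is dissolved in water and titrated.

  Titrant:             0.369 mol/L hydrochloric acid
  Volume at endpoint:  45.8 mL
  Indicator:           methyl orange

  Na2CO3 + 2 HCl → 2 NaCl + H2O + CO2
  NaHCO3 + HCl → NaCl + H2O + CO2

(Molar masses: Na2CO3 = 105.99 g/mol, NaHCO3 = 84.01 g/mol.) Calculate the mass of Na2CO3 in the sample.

0.546 g

n(HCl) = 0.0458 × 0.369 = 0.0169 mol
Let x = n(Na2CO3), y = n(NaHCO3).
Titrant: 2x + 1y = 0.0169;  mass: 105.99x + 84.01y = 1.10
Solving, x = 5.16 × 10^-3 mol, y = 6.59 × 10^-3 mol
mass of Na2CO3 = 5.16 × 10^-3 × 105.99 = 0.546 g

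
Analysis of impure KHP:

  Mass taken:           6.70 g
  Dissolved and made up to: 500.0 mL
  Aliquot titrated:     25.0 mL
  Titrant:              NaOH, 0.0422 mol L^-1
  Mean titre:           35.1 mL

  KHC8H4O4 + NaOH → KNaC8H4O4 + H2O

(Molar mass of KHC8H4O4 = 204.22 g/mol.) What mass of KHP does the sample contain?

n(NaOH) per titration = 0.0351 × 0.0422 = 1.48 × 10^-3 mol
n(KHC8H4O4) in each aliquot = 1.48 × 10^-3 mol (1:1 ratio)
n(KHC8H4O4) in the whole flask = 1.48 × 10^-3 × 500.0/25.0 = 0.0296 mol
mass of KHC8H4O4 = 0.0296 × 204.22 = 6.05 g

6.05 g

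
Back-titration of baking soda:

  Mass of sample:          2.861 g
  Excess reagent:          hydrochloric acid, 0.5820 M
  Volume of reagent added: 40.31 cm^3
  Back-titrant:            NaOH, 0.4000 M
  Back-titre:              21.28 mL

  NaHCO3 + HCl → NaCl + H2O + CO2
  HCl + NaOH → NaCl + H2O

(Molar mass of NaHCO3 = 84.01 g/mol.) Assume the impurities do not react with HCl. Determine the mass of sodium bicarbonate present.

n(HCl) added = 0.04031 × 0.5820 = 0.02346 mol
n(NaOH) used in back-titration = 0.02128 × 0.4000 = 8.512 × 10^-3 mol
n(HCl) left over = 8.512 × 10^-3 mol (1:1 ratio)
n(HCl) consumed by analyte = 0.02346 − 8.512 × 10^-3 = 0.01495 mol
n(NaHCO3) = 0.01495 mol (1:1 ratio)
mass of NaHCO3 = 0.01495 × 84.01 = 1.256 g

1.256 g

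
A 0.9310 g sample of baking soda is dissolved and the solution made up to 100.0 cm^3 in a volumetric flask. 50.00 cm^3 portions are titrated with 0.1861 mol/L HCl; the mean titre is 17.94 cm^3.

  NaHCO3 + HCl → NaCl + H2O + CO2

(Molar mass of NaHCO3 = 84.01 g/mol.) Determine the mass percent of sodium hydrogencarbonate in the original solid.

n(HCl) per titration = 0.01794 × 0.1861 = 3.339 × 10^-3 mol
n(NaHCO3) in each aliquot = 3.339 × 10^-3 mol (1:1 ratio)
n(NaHCO3) in the whole flask = 3.339 × 10^-3 × 100.0/50.00 = 6.677 × 10^-3 mol
mass of NaHCO3 = 6.677 × 10^-3 × 84.01 = 0.5610 g
% NaHCO3 = 0.5610 / 0.9310 × 100 = 60.25 %

60.25 %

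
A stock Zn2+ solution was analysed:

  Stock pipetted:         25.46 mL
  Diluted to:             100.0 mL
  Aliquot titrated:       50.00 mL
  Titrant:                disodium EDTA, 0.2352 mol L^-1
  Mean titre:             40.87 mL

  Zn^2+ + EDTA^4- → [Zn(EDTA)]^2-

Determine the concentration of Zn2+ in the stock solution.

n(EDTA) = 0.04087 × 0.2352 = 9.613 × 10^-3 mol
n(Zn2+) in the aliquot = 9.613 × 10^-3 mol (1:1 ratio)
[Zn2+]_dilute = 9.613 × 10^-3 / 0.05000 = 0.1923 mol/L
Dilution factor = 100.0 / 25.46 = 3.928
[Zn2+]_stock = 0.1923 × 3.928 = 0.7551 mol/L

0.7551 mol/L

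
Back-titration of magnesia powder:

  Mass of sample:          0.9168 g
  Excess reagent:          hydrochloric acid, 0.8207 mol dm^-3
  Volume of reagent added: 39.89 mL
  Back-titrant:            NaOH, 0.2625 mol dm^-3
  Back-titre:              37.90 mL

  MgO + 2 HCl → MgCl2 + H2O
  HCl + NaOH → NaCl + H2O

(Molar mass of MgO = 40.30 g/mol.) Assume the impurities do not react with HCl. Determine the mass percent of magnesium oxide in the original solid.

50.09 %

n(HCl) added = 0.03989 × 0.8207 = 0.03274 mol
n(NaOH) used in back-titration = 0.03790 × 0.2625 = 9.949 × 10^-3 mol
n(HCl) left over = 9.949 × 10^-3 mol (1:1 ratio)
n(HCl) consumed by analyte = 0.03274 − 9.949 × 10^-3 = 0.02279 mol
From the 1:2 ratio, n(MgO) = 1/2 × 0.02279 = 0.01139 mol
mass of MgO = 0.01139 × 40.30 = 0.4592 g
% MgO = 0.4592 / 0.9168 × 100 = 50.09 %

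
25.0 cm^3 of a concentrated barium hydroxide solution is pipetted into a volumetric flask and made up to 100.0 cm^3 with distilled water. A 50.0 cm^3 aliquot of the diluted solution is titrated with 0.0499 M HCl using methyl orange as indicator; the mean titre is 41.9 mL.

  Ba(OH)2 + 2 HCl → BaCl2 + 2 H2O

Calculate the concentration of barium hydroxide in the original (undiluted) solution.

n(HCl) = 0.0419 × 0.0499 = 2.09 × 10^-3 mol
From the 1:2 ratio, n(Ba(OH)2) in the aliquot = 1/2 × 2.09 × 10^-3 = 1.05 × 10^-3 mol
[Ba(OH)2]_dilute = 1.05 × 10^-3 / 0.0500 = 0.0209 mol/L
Dilution factor = 100.0 / 25.0 = 4.000
[Ba(OH)2]_stock = 0.0209 × 4.000 = 0.0836 mol/L

0.0836 M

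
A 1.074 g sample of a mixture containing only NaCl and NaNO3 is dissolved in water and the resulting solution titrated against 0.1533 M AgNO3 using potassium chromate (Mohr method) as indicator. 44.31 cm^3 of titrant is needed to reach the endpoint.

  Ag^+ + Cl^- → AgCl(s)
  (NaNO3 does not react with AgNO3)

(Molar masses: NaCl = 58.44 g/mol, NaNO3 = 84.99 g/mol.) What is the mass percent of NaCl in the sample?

n(AgNO3) = 0.04431 × 0.1533 = 6.793 × 10^-3 mol
Let x = n(NaCl), y = n(NaNO3).
Titrant: 1x = 6.793 × 10^-3;  mass: 58.44x + 84.99y = 1.074
Solving, x = 6.793 × 10^-3 mol, y = 7.966 × 10^-3 mol
mass of NaCl = 6.793 × 10^-3 × 58.44 = 0.3970 g
% NaCl = 0.3970 / 1.074 × 100 = 36.96 %

36.96 %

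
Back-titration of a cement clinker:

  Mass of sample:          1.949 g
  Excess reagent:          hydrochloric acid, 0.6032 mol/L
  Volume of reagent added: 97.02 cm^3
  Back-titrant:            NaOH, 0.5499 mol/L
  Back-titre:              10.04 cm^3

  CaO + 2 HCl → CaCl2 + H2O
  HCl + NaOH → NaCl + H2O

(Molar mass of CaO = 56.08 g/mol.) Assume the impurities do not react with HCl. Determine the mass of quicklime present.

n(HCl) added = 0.09702 × 0.6032 = 0.05852 mol
n(NaOH) used in back-titration = 0.01004 × 0.5499 = 5.521 × 10^-3 mol
n(HCl) left over = 5.521 × 10^-3 mol (1:1 ratio)
n(HCl) consumed by analyte = 0.05852 − 5.521 × 10^-3 = 0.05300 mol
From the 1:2 ratio, n(CaO) = 1/2 × 0.05300 = 0.02650 mol
mass of CaO = 0.02650 × 56.08 = 1.486 g

1.486 g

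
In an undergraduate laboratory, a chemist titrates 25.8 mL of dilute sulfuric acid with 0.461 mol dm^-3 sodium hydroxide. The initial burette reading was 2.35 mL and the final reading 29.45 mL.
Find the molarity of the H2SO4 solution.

0.242 mol/L

H2SO4 + 2 NaOH → Na2SO4 + 2 H2O
n(NaOH) = 0.0271 L × 0.461 mol/L = 0.0125 mol
From the 1:2 mole ratio, n(H2SO4) = 1/2 × 0.0125 = 6.25 × 10^-3 mol
[H2SO4] = 6.25 × 10^-3 mol / 0.0258 L = 0.242 mol/L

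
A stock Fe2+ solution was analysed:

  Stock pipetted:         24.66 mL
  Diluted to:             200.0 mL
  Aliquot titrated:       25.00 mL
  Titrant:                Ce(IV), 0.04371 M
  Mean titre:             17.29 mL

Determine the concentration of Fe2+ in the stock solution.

Ce^4+ + Fe^2+ → Ce^3+ + Fe^3+
n(Ce4+) = 0.01729 × 0.04371 = 7.557 × 10^-4 mol
n(Fe2+) in the aliquot = 7.557 × 10^-4 mol (1:1 ratio)
[Fe2+]_dilute = 7.557 × 10^-4 / 0.02500 = 0.03023 mol/L
Dilution factor = 200.0 / 24.66 = 8.110
[Fe2+]_stock = 0.03023 × 8.110 = 0.2452 mol/L

0.2452 M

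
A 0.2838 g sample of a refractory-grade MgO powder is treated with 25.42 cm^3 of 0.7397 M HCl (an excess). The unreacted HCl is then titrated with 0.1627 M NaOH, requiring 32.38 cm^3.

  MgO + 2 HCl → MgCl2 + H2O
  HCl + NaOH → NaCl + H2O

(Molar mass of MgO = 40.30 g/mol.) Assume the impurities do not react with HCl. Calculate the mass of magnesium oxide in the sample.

n(HCl) added = 0.02542 × 0.7397 = 0.01880 mol
n(NaOH) used in back-titration = 0.03238 × 0.1627 = 5.268 × 10^-3 mol
n(HCl) left over = 5.268 × 10^-3 mol (1:1 ratio)
n(HCl) consumed by analyte = 0.01880 − 5.268 × 10^-3 = 0.01353 mol
From the 1:2 ratio, n(MgO) = 1/2 × 0.01353 = 6.767 × 10^-3 mol
mass of MgO = 6.767 × 10^-3 × 40.30 = 0.2727 g

0.2727 g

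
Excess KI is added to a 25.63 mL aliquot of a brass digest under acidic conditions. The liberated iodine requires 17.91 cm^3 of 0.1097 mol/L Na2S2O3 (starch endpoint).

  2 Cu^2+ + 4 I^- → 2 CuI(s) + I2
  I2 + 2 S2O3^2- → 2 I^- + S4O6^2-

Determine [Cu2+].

n(S2O3^2-) = 0.01791 × 0.1097 = 1.965 × 10^-3 mol
n(I2) = n(S2O3^2-)/2 = 9.824 × 10^-4 mol
From the 2:1 ratio, n(Cu2+) in the aliquot = 2/1 × 9.824 × 10^-4 = 1.965 × 10^-3 mol
[Cu2+] = 1.965 × 10^-3 / 0.02563 = 0.07666 mol/L

0.07666 mol/L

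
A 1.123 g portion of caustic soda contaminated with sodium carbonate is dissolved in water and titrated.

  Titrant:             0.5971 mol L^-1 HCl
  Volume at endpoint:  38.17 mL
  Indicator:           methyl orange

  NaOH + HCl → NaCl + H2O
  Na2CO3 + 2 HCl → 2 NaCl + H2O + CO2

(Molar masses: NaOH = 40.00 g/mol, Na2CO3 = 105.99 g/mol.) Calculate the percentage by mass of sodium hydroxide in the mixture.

23.25 %

n(HCl) = 0.03817 × 0.5971 = 0.02279 mol
Let x = n(NaOH), y = n(Na2CO3).
Titrant: 1x + 2y = 0.02279;  mass: 40.00x + 105.99y = 1.123
Solving, x = 6.528 × 10^-3 mol, y = 8.132 × 10^-3 mol
mass of NaOH = 6.528 × 10^-3 × 40.00 = 0.2611 g
% NaOH = 0.2611 / 1.123 × 100 = 23.25 %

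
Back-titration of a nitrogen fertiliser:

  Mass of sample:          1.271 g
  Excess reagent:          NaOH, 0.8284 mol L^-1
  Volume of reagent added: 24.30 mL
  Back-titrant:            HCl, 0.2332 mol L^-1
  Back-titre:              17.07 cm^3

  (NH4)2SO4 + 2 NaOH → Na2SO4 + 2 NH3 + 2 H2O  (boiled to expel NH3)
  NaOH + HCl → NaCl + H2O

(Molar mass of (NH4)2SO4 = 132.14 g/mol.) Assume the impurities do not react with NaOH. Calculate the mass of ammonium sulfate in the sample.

n(NaOH) added = 0.02430 × 0.8284 = 0.02013 mol
n(HCl) used in back-titration = 0.01707 × 0.2332 = 3.981 × 10^-3 mol
n(NaOH) left over = 3.981 × 10^-3 mol (1:1 ratio)
n(NaOH) consumed by analyte = 0.02013 − 3.981 × 10^-3 = 0.01615 mol
From the 1:2 ratio, n((NH4)2SO4) = 1/2 × 0.01615 = 8.075 × 10^-3 mol
mass of (NH4)2SO4 = 8.075 × 10^-3 × 132.14 = 1.067 g

1.067 g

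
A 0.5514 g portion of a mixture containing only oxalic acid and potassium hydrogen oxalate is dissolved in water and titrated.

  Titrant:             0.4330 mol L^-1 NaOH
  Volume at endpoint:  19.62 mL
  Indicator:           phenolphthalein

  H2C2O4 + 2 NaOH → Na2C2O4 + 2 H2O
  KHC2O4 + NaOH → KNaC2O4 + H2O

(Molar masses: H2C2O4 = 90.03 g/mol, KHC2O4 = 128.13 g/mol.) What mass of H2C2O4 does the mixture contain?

0.2909 g

n(NaOH) = 0.01962 × 0.4330 = 8.495 × 10^-3 mol
Let x = n(H2C2O4), y = n(KHC2O4).
Titrant: 2x + 1y = 8.495 × 10^-3;  mass: 90.03x + 128.13y = 0.5514
Solving, x = 3.231 × 10^-3 mol, y = 2.033 × 10^-3 mol
mass of H2C2O4 = 3.231 × 10^-3 × 90.03 = 0.2909 g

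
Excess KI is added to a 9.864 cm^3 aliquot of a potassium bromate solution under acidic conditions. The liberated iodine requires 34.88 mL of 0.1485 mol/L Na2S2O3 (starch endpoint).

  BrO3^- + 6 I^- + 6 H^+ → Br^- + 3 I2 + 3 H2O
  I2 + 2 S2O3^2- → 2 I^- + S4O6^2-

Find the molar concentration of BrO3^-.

n(S2O3^2-) = 0.03488 × 0.1485 = 5.180 × 10^-3 mol
n(I2) = n(S2O3^2-)/2 = 2.590 × 10^-3 mol
From the 1:3 ratio, n(BrO3^-) in the aliquot = 1/3 × 2.590 × 10^-3 = 8.633 × 10^-4 mol
[BrO3^-] = 8.633 × 10^-4 / 0.009864 = 0.08752 mol/L

0.08752 mol/L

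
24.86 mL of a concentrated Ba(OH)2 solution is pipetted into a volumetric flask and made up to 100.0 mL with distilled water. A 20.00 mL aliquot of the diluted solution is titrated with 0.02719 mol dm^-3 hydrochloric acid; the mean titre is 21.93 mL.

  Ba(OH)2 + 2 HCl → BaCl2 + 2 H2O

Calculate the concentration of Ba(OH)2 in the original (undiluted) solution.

n(HCl) = 0.02193 × 0.02719 = 5.963 × 10^-4 mol
From the 1:2 ratio, n(Ba(OH)2) in the aliquot = 1/2 × 5.963 × 10^-4 = 2.981 × 10^-4 mol
[Ba(OH)2]_dilute = 2.981 × 10^-4 / 0.02000 = 0.01491 mol/L
Dilution factor = 100.0 / 24.86 = 4.023
[Ba(OH)2]_stock = 0.01491 × 4.023 = 0.05996 mol/L

0.05996 mol/L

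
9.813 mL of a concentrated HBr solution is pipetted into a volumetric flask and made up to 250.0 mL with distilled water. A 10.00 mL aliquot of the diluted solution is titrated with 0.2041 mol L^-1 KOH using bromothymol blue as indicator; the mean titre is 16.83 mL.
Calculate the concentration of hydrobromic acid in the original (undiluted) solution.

8.751 mol/L

HBr + KOH → KBr + H2O
n(KOH) = 0.01683 × 0.2041 = 3.435 × 10^-3 mol
n(HBr) in the aliquot = 3.435 × 10^-3 mol (1:1 ratio)
[HBr]_dilute = 3.435 × 10^-3 / 0.01000 = 0.3435 mol/L
Dilution factor = 250.0 / 9.813 = 25.48
[HBr]_stock = 0.3435 × 25.48 = 8.751 mol/L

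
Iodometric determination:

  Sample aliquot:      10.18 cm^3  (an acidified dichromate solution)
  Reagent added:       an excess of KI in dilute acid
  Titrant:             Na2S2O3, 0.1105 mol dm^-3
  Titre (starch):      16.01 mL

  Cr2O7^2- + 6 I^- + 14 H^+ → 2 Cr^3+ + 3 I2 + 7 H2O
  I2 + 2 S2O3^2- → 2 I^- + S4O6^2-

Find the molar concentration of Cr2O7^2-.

n(S2O3^2-) = 0.01601 × 0.1105 = 1.769 × 10^-3 mol
n(I2) = n(S2O3^2-)/2 = 8.846 × 10^-4 mol
From the 1:3 ratio, n(Cr2O7^2-) in the aliquot = 1/3 × 8.846 × 10^-4 = 2.949 × 10^-4 mol
[Cr2O7^2-] = 2.949 × 10^-4 / 0.01018 = 0.02896 mol/L

0.02896 mol/L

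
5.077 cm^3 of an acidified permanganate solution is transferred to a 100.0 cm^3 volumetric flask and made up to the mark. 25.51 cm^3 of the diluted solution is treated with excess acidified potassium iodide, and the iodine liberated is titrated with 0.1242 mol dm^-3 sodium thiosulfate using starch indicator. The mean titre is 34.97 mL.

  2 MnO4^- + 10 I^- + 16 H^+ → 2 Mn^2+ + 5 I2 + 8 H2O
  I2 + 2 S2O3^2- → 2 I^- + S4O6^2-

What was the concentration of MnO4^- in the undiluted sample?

0.6707 mol/L

n(S2O3^2-) = 0.03497 × 0.1242 = 4.343 × 10^-3 mol
n(I2) = n(S2O3^2-)/2 = 2.172 × 10^-3 mol
From the 2:5 ratio, n(MnO4^-) in the aliquot = 2/5 × 2.172 × 10^-3 = 8.687 × 10^-4 mol
[MnO4^-]_dilute = 8.687 × 10^-4 / 0.02551 = 0.03405 mol/L
[MnO4^-]_original = 0.03405 × 100.0/5.077 = 0.6707 mol/L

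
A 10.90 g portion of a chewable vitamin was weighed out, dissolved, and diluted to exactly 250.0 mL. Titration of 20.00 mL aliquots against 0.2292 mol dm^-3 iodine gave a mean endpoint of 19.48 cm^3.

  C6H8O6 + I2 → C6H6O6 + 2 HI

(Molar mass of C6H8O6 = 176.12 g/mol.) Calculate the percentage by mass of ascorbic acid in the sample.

n(I2) per titration = 0.01948 × 0.2292 = 4.465 × 10^-3 mol
n(C6H8O6) in each aliquot = 4.465 × 10^-3 mol (1:1 ratio)
n(C6H8O6) in the whole flask = 4.465 × 10^-3 × 250.0/20.00 = 0.05581 mol
mass of C6H8O6 = 0.05581 × 176.12 = 9.829 g
% C6H8O6 = 9.829 / 10.90 × 100 = 90.18 %

90.18 %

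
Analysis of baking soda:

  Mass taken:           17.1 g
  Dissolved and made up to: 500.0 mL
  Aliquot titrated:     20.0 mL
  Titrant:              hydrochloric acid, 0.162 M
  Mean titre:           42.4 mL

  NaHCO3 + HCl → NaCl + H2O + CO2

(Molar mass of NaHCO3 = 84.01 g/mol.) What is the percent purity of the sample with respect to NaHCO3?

n(HCl) per titration = 0.0424 × 0.162 = 6.87 × 10^-3 mol
n(NaHCO3) in each aliquot = 6.87 × 10^-3 mol (1:1 ratio)
n(NaHCO3) in the whole flask = 6.87 × 10^-3 × 500.0/20.0 = 0.172 mol
mass of NaHCO3 = 0.172 × 84.01 = 14.4 g
% NaHCO3 = 14.4 / 17.1 × 100 = 84.4 %

84.4 %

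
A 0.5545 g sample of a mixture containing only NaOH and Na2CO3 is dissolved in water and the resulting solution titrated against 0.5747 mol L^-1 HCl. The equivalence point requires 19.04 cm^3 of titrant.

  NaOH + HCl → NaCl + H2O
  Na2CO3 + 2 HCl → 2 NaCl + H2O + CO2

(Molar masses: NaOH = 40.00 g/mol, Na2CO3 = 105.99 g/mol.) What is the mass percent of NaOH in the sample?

n(HCl) = 0.01904 × 0.5747 = 0.01094 mol
Let x = n(NaOH), y = n(Na2CO3).
Titrant: 1x + 2y = 0.01094;  mass: 40.00x + 105.99y = 0.5545
Solving, x = 1.954 × 10^-3 mol, y = 4.494 × 10^-3 mol
mass of NaOH = 1.954 × 10^-3 × 40.00 = 0.07814 g
% NaOH = 0.07814 / 0.5545 × 100 = 14.09 %

14.09 %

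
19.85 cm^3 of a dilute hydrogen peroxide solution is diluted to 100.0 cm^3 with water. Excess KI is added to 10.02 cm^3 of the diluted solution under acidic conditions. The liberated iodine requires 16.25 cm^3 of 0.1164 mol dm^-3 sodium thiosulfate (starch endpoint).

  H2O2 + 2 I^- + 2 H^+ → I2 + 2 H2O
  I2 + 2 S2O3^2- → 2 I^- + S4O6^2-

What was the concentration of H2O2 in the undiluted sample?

0.4755 mol/L

n(S2O3^2-) = 0.01625 × 0.1164 = 1.891 × 10^-3 mol
n(I2) = n(S2O3^2-)/2 = 9.457 × 10^-4 mol
n(H2O2) in the aliquot = 9.457 × 10^-4 mol (1:1 ratio)
[H2O2]_dilute = 9.457 × 10^-4 / 0.01002 = 0.09439 mol/L
[H2O2]_original = 0.09439 × 100.0/19.85 = 0.4755 mol/L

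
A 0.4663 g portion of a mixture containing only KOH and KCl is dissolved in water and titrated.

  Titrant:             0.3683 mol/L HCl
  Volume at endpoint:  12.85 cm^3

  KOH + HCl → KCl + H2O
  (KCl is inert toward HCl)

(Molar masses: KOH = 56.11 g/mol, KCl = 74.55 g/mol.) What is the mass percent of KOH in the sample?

n(HCl) = 0.01285 × 0.3683 = 4.733 × 10^-3 mol
Let x = n(KOH), y = n(KCl).
Titrant: 1x = 4.733 × 10^-3;  mass: 56.11x + 74.55y = 0.4663
Solving, x = 4.733 × 10^-3 mol, y = 2.693 × 10^-3 mol
mass of KOH = 4.733 × 10^-3 × 56.11 = 0.2655 g
% KOH = 0.2655 / 0.4663 × 100 = 56.95 %

56.95 %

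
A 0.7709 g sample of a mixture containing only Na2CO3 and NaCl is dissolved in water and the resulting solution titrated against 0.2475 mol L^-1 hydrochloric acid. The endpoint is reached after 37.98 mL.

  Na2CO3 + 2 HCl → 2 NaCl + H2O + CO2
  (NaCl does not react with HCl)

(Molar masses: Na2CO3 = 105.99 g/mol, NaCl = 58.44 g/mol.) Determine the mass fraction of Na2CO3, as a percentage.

64.62 %

n(HCl) = 0.03798 × 0.2475 = 9.400 × 10^-3 mol
Let x = n(Na2CO3), y = n(NaCl).
Titrant: 2x = 9.400 × 10^-3;  mass: 105.99x + 58.44y = 0.7709
Solving, x = 4.700 × 10^-3 mol, y = 4.667 × 10^-3 mol
mass of Na2CO3 = 4.700 × 10^-3 × 105.99 = 0.4982 g
% Na2CO3 = 0.4982 / 0.7709 × 100 = 64.62 %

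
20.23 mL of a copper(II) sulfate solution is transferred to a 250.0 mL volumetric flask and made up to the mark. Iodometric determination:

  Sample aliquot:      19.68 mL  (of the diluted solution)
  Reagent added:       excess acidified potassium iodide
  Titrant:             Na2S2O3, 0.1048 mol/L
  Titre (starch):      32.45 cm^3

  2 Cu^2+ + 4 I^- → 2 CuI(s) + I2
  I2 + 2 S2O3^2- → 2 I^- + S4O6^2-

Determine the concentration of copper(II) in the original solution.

2.135 mol/L

n(S2O3^2-) = 0.03245 × 0.1048 = 3.401 × 10^-3 mol
n(I2) = n(S2O3^2-)/2 = 1.700 × 10^-3 mol
From the 2:1 ratio, n(Cu2+) in the aliquot = 2/1 × 1.700 × 10^-3 = 3.401 × 10^-3 mol
[Cu2+]_dilute = 3.401 × 10^-3 / 0.01968 = 0.1728 mol/L
[Cu2+]_original = 0.1728 × 250.0/20.23 = 2.135 mol/L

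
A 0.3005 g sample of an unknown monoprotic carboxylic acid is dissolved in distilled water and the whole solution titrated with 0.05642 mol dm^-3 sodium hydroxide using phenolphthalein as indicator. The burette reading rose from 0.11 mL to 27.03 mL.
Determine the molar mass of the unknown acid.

n(NaOH) = 0.02692 L × 0.05642 mol/L = 1.519 × 10^-3 mol
n(HA) = 1.519 × 10^-3 mol (1:1 ratio)
M = m / n = 0.3005 g / 1.519 × 10^-3 mol = 197.9 g/mol

197.9 g/mol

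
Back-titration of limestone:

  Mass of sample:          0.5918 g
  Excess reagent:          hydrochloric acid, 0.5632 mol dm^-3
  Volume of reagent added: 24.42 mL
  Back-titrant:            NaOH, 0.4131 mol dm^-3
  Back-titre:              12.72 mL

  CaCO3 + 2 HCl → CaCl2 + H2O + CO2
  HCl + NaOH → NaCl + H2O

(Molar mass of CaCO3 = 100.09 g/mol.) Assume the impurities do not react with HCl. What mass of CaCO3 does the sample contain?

0.4253 g

n(HCl) added = 0.02442 × 0.5632 = 0.01375 mol
n(NaOH) used in back-titration = 0.01272 × 0.4131 = 5.255 × 10^-3 mol
n(HCl) left over = 5.255 × 10^-3 mol (1:1 ratio)
n(HCl) consumed by analyte = 0.01375 − 5.255 × 10^-3 = 8.499 × 10^-3 mol
From the 1:2 ratio, n(CaCO3) = 1/2 × 8.499 × 10^-3 = 4.249 × 10^-3 mol
mass of CaCO3 = 4.249 × 10^-3 × 100.09 = 0.4253 g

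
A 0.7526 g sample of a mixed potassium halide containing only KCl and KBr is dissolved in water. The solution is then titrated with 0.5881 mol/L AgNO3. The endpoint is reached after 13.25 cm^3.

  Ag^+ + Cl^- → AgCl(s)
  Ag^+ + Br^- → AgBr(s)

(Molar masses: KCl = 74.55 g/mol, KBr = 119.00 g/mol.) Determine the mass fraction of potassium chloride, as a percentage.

n(AgNO3) = 0.01325 × 0.5881 = 7.792 × 10^-3 mol
Let x = n(KCl), y = n(KBr).
Titrant: 1x + 1y = 7.792 × 10^-3;  mass: 74.55x + 119.00y = 0.7526
Solving, x = 3.930 × 10^-3 mol, y = 3.862 × 10^-3 mol
mass of KCl = 3.930 × 10^-3 × 74.55 = 0.2930 g
% KCl = 0.2930 / 0.7526 × 100 = 38.93 %

38.93 %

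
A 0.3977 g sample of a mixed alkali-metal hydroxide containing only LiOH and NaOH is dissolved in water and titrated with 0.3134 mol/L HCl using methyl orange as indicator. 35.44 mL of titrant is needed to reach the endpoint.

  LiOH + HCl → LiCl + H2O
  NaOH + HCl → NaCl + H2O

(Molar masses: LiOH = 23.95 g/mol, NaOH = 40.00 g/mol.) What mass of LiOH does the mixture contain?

0.06950 g

n(HCl) = 0.03544 × 0.3134 = 0.01111 mol
Let x = n(LiOH), y = n(NaOH).
Titrant: 1x + 1y = 0.01111;  mass: 23.95x + 40.00y = 0.3977
Solving, x = 2.902 × 10^-3 mol, y = 8.205 × 10^-3 mol
mass of LiOH = 2.902 × 10^-3 × 23.95 = 0.06950 g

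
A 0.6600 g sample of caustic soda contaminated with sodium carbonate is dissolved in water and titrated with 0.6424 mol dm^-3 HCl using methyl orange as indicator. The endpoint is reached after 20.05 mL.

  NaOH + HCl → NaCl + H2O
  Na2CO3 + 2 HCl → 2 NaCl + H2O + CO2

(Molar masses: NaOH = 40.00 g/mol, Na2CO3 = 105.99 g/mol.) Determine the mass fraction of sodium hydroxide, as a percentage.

10.53 %

n(HCl) = 0.02005 × 0.6424 = 0.01288 mol
Let x = n(NaOH), y = n(Na2CO3).
Titrant: 1x + 2y = 0.01288;  mass: 40.00x + 105.99y = 0.6600
Solving, x = 1.738 × 10^-3 mol, y = 5.571 × 10^-3 mol
mass of NaOH = 1.738 × 10^-3 × 40.00 = 0.06951 g
% NaOH = 0.06951 / 0.6600 × 100 = 10.53 %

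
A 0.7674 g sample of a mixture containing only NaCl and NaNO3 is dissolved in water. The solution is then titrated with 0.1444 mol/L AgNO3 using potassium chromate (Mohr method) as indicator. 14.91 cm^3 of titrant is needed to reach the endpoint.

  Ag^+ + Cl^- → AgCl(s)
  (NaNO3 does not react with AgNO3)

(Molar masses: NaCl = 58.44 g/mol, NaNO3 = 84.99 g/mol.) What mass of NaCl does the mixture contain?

0.1258 g

n(AgNO3) = 0.01491 × 0.1444 = 2.153 × 10^-3 mol
Let x = n(NaCl), y = n(NaNO3).
Titrant: 1x = 2.153 × 10^-3;  mass: 58.44x + 84.99y = 0.7674
Solving, x = 2.153 × 10^-3 mol, y = 7.549 × 10^-3 mol
mass of NaCl = 2.153 × 10^-3 × 58.44 = 0.1258 g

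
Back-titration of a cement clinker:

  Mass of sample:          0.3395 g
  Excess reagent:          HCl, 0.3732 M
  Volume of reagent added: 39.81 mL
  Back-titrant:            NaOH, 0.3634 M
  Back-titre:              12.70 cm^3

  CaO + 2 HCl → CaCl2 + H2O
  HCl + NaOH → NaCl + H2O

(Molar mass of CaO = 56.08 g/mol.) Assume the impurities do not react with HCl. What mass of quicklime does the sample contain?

n(HCl) added = 0.03981 × 0.3732 = 0.01486 mol
n(NaOH) used in back-titration = 0.01270 × 0.3634 = 4.615 × 10^-3 mol
n(HCl) left over = 4.615 × 10^-3 mol (1:1 ratio)
n(HCl) consumed by analyte = 0.01486 − 4.615 × 10^-3 = 0.01024 mol
From the 1:2 ratio, n(CaO) = 1/2 × 0.01024 = 5.121 × 10^-3 mol
mass of CaO = 5.121 × 10^-3 × 56.08 = 0.2872 g

0.2872 g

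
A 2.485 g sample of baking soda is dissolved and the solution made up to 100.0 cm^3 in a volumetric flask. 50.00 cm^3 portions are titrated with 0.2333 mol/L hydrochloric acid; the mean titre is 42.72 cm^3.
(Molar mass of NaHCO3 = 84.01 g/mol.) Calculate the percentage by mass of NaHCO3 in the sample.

NaHCO3 + HCl → NaCl + H2O + CO2
n(HCl) per titration = 0.04272 × 0.2333 = 9.967 × 10^-3 mol
n(NaHCO3) in each aliquot = 9.967 × 10^-3 mol (1:1 ratio)
n(NaHCO3) in the whole flask = 9.967 × 10^-3 × 100.0/50.00 = 0.01993 mol
mass of NaHCO3 = 0.01993 × 84.01 = 1.675 g
% NaHCO3 = 1.675 / 2.485 × 100 = 67.39 %

67.39 %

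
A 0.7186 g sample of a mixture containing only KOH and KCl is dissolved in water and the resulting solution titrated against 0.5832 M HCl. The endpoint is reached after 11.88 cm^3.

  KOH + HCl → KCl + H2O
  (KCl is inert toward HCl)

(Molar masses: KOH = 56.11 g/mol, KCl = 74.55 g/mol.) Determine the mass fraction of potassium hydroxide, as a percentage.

54.10 %

n(HCl) = 0.01188 × 0.5832 = 6.928 × 10^-3 mol
Let x = n(KOH), y = n(KCl).
Titrant: 1x = 6.928 × 10^-3;  mass: 56.11x + 74.55y = 0.7186
Solving, x = 6.928 × 10^-3 mol, y = 4.425 × 10^-3 mol
mass of KOH = 6.928 × 10^-3 × 56.11 = 0.3888 g
% KOH = 0.3888 / 0.7186 × 100 = 54.10 %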